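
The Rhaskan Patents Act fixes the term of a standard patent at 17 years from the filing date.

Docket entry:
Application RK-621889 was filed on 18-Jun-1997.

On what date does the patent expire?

Filing date + 17 years → 18 June 2014.

2014-06-18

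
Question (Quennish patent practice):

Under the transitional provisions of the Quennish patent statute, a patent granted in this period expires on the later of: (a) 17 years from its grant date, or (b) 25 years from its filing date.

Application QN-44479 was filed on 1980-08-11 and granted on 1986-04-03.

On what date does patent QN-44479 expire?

(a) grant + 17 years → 3 April 2003.
(b) filing + 25 years → 11 August 2005.
Later of the two: 11 August 2005.

August 11, 2005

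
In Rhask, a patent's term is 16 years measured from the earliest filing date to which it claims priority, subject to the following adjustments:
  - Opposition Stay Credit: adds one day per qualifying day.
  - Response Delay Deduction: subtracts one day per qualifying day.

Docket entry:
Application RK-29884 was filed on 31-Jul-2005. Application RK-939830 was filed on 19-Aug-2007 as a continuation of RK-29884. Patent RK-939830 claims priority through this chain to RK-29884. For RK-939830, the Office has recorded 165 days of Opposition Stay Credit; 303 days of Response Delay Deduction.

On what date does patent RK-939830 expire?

Earliest priority filing: 31 July 2005.
Base term: 31 July 2005 + 16 years → 31 July 2021.
Opposition Stay Credit: +165 days → 12 January 2022.
Response Delay Deduction: −303 days → 15 March 2021.

2021-03-15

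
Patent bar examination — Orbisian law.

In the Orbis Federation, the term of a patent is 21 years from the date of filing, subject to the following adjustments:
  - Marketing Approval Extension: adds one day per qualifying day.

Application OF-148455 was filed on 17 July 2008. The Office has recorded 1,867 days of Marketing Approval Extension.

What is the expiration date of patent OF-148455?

2034-08-27

Base term: filing date + 21 years → 17 July 2029.
Marketing Approval Extension: +1867 days → 27 August 2034.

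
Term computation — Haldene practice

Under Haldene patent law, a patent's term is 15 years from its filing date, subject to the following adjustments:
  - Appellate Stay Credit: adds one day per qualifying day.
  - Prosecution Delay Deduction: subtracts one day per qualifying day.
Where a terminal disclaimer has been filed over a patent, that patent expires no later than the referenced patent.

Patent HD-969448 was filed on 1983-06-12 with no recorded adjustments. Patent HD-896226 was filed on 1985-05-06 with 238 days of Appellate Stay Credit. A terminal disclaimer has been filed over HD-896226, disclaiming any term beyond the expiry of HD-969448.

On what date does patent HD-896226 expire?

June 12, 1998

Natural term of HD-896226:
  Base: filing + 15 years → 6 May 2000.
  Appellate Stay Credit: +238 days → 30 December 2000.
Expiry of referenced patent HD-969448:
  Base: filing + 15 years → 12 June 1998.
Terminal disclaimer: HD-896226 expires on the earlier of 30 December 2000 and 12 June 1998.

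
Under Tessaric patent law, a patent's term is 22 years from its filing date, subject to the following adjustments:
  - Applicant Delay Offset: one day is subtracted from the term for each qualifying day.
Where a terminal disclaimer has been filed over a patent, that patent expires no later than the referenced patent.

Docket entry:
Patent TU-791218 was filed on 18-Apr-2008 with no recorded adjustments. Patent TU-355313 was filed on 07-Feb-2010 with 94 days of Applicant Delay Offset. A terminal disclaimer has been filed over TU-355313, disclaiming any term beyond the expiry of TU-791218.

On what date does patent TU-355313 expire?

Natural term of TU-355313:
  Base: filing + 22 years → 7 February 2032.
  Applicant Delay Offset: −94 days → 5 November 2031.
Expiry of referenced patent TU-791218:
  Base: filing + 22 years → 18 April 2030.
Terminal disclaimer: TU-355313 expires on the earlier of 5 November 2031 and 18 April 2030.

April 18, 2030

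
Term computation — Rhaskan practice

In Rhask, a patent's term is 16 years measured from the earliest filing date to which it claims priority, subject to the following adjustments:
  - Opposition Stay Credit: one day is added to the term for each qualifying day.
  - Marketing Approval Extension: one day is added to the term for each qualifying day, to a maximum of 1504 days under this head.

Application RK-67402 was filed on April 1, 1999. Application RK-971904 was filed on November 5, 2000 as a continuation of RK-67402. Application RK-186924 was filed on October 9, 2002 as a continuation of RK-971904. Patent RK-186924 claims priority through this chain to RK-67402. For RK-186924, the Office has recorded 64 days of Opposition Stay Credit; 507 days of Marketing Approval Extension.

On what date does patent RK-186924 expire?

2016-10-23

Earliest priority filing: 1 April 1999.
Base term: 1 April 1999 + 16 years → 1 April 2015.
Opposition Stay Credit: +64 days → 4 June 2015.
Marketing Approval Extension: 507 days (within the 1504-day cap) → +507 days → 23 October 2016.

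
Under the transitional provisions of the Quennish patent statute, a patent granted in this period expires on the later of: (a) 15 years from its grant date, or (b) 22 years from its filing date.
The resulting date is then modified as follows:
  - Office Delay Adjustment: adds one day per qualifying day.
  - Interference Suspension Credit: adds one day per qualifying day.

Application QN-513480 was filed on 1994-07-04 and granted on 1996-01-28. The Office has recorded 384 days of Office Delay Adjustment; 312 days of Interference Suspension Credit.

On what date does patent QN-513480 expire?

(a) grant + 15 years → 28 January 2011.
(b) filing + 22 years → 4 July 2016.
Later of the two: 4 July 2016.
Office Delay Adjustment: +384 days → 23 July 2017.
Interference Suspension Credit: +312 days → 31 May 2018.

2018-05-31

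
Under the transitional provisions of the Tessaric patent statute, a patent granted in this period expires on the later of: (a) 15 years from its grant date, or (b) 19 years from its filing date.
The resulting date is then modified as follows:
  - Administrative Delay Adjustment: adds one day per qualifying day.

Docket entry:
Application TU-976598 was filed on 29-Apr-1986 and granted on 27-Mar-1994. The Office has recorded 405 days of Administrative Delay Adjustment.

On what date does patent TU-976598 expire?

2010-05-06

(a) grant + 15 years → 27 March 2009.
(b) filing + 19 years → 29 April 2005.
Later of the two: 27 March 2009.
Administrative Delay Adjustment: +405 days → 6 May 2010.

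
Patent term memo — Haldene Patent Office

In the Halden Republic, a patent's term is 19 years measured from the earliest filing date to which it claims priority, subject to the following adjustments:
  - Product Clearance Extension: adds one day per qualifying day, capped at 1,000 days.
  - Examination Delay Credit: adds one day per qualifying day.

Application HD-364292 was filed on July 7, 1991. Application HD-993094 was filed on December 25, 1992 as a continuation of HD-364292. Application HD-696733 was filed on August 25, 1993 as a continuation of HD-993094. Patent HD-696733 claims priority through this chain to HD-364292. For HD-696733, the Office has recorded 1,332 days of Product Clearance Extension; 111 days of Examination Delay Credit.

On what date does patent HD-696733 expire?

Earliest priority filing: 7 July 1991.
Base term: 7 July 1991 + 19 years → 7 July 2010.
Product Clearance Extension: 1332 days claimed exceeds the 1000-day cap, so +1000 days → 2 April 2013.
Examination Delay Credit: +111 days → 22 July 2013.

July 22, 2013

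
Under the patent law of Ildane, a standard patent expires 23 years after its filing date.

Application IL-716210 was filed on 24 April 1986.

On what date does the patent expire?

Filing date + 23 years → 24 April 2009.

April 24, 2009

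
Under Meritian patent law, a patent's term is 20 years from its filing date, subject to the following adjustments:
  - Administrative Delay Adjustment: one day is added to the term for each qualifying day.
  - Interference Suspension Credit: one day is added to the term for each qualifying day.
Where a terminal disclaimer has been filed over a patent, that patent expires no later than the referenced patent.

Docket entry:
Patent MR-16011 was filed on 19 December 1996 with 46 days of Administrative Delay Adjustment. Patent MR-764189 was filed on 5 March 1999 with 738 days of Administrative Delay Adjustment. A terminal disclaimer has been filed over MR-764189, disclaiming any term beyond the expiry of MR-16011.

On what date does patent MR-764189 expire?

February 3, 2017

Natural term of MR-764189:
  Base: filing + 20 years → 5 March 2019.
  Administrative Delay Adjustment: +738 days → 12 March 2021.
Expiry of referenced patent MR-16011:
  Base: filing + 20 years → 19 December 2016.
  Administrative Delay Adjustment: +46 days → 3 February 2017.
Terminal disclaimer: MR-764189 expires on the earlier of 12 March 2021 and 3 February 2017.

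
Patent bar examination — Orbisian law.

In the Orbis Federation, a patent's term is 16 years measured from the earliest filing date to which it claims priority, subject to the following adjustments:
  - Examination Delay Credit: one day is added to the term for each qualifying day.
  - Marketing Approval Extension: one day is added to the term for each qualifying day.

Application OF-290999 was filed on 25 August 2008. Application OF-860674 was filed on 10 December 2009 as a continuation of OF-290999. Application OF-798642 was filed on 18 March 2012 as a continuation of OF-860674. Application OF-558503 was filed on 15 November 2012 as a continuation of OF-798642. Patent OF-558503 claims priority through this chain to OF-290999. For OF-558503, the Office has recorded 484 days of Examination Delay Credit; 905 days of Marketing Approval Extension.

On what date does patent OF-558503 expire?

Earliest priority filing: 25 August 2008.
Base term: 25 August 2008 + 16 years → 25 August 2024.
Examination Delay Credit: +484 days → 22 December 2025.
Marketing Approval Extension: +905 days → 14 June 2028.

June 14, 2028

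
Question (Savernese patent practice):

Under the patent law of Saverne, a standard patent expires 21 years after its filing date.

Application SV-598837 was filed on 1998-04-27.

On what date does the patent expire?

Filing date + 21 years → 27 April 2019.

2019-04-27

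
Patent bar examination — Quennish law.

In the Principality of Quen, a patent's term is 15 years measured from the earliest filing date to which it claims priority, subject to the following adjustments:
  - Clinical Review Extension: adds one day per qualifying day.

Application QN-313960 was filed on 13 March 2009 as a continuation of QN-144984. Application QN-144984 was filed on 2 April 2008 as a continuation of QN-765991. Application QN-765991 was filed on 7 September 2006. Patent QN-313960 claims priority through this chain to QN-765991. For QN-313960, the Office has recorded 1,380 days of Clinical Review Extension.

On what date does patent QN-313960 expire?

Earliest priority filing: 7 September 2006.
Base term: 7 September 2006 + 15 years → 7 September 2021.
Clinical Review Extension: +1380 days → 18 June 2025.

2025-06-18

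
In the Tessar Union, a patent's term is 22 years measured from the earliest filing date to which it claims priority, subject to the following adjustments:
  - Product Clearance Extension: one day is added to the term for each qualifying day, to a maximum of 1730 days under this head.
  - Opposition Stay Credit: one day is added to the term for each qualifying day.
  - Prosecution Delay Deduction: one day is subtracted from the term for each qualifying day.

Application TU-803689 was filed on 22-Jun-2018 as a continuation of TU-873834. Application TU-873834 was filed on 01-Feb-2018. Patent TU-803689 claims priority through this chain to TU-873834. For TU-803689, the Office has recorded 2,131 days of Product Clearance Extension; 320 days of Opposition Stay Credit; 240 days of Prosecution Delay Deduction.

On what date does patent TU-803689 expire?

January 15, 2045

Earliest priority filing: 1 February 2018.
Base term: 1 February 2018 + 22 years → 1 February 2040.
Product Clearance Extension: 2131 days claimed exceeds the 1730-day cap, so +1730 days → 27 October 2044.
Opposition Stay Credit: +320 days → 12 September 2045.
Prosecution Delay Deduction: −240 days → 15 January 2045.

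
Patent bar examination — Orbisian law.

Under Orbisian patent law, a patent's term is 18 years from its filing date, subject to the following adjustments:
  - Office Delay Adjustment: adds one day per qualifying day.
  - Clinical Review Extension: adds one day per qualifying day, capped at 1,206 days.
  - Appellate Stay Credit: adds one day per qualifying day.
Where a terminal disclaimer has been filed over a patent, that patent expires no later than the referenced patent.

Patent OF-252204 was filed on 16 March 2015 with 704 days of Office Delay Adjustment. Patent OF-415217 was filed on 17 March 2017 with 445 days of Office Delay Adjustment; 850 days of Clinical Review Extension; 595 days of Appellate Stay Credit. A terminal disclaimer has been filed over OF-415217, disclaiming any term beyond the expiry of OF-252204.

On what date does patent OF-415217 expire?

February 18, 2035

Natural term of OF-415217:
  Base: filing + 18 years → 17 March 2035.
  Office Delay Adjustment: +445 days → 4 June 2036.
  Clinical Review Extension: 850 days (within the 1206-day cap) → +850 days → 2 October 2038.
  Appellate Stay Credit: +595 days → 19 May 2040.
Expiry of referenced patent OF-252204:
  Base: filing + 18 years → 16 March 2033.
  Office Delay Adjustment: +704 days → 18 February 2035.
Terminal disclaimer: OF-415217 expires on the earlier of 19 May 2040 and 18 February 2035.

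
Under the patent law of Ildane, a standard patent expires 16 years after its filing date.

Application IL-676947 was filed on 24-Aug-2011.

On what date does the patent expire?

Filing date + 16 years → 24 August 2027.

August 24, 2027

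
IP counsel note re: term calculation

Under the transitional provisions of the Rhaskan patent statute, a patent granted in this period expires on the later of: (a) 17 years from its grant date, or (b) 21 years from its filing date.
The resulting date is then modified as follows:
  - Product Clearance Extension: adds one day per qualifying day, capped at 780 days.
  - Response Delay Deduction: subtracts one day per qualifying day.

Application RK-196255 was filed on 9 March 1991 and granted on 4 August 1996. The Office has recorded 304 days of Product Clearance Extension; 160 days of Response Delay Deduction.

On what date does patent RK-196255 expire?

2013-12-26

(a) grant + 17 years → 4 August 2013.
(b) filing + 21 years → 9 March 2012.
Later of the two: 4 August 2013.
Product Clearance Extension: 304 days (within the 780-day cap) → +304 days → 4 June 2014.
Response Delay Deduction: −160 days → 26 December 2013.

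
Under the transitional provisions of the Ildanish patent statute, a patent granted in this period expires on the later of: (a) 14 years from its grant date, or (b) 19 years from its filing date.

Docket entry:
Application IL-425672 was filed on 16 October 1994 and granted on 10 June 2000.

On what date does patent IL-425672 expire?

June 10, 2014

(a) grant + 14 years → 10 June 2014.
(b) filing + 19 years → 16 October 2013.
Later of the two: 10 June 2014.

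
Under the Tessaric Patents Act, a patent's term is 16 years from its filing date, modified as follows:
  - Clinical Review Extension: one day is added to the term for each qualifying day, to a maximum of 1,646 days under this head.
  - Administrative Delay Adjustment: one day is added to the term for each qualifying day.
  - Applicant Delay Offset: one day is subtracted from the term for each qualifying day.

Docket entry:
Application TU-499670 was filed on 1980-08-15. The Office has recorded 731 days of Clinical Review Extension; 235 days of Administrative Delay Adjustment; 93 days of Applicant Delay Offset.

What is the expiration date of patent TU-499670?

January 5, 1999

Base term: filing date + 16 years → 15 August 1996.
Clinical Review Extension: 731 days (within the 1646-day cap) → +731 days → 16 August 1998.
Administrative Delay Adjustment: +235 days → 8 April 1999.
Applicant Delay Offset: −93 days → 5 January 1999.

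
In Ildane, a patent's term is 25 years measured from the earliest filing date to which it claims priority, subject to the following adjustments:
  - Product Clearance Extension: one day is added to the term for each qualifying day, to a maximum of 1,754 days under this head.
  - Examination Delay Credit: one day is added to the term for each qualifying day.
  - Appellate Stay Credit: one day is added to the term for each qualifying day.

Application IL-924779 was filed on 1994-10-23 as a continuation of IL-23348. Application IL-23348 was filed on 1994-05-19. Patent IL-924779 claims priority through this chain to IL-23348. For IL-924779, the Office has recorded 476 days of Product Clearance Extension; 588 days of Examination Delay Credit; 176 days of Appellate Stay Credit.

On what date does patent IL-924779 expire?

Earliest priority filing: 19 May 1994.
Base term: 19 May 1994 + 25 years → 19 May 2019.
Product Clearance Extension: 476 days (within the 1754-day cap) → +476 days → 6 September 2020.
Examination Delay Credit: +588 days → 17 April 2022.
Appellate Stay Credit: +176 days → 10 October 2022.

October 10, 2022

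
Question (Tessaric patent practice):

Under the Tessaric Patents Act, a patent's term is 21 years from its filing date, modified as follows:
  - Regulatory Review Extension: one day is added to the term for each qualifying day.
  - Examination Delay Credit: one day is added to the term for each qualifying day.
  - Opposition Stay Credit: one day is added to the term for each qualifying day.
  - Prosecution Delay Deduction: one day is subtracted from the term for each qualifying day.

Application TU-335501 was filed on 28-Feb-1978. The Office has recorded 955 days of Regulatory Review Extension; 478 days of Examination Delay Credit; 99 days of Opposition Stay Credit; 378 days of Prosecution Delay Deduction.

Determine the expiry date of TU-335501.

Base term: filing date + 21 years → 28 February 1999.
Regulatory Review Extension: +955 days → 10 October 2001.
Examination Delay Credit: +478 days → 31 January 2003.
Opposition Stay Credit: +99 days → 10 May 2003.
Prosecution Delay Deduction: −378 days → 27 April 2002.

2002-04-27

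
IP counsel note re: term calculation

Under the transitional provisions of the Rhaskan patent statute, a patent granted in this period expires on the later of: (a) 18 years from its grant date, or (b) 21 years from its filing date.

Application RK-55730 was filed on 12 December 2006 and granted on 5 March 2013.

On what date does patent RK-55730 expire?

(a) grant + 18 years → 5 March 2031.
(b) filing + 21 years → 12 December 2027.
Later of the two: 5 March 2031.

2031-03-05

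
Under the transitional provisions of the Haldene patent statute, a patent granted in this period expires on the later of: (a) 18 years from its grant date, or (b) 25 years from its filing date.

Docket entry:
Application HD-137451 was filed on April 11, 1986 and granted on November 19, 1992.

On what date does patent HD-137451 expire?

2011-04-11

(a) grant + 18 years → 19 November 2010.
(b) filing + 25 years → 11 April 2011.
Later of the two: 11 April 2011.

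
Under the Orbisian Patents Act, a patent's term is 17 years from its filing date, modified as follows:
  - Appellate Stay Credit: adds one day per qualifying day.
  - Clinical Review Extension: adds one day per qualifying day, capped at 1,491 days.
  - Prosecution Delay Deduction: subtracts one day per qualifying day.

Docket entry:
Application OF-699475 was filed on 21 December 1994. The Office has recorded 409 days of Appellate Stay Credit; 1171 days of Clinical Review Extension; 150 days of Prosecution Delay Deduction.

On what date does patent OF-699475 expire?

November 20, 2015

Base term: filing date + 17 years → 21 December 2011.
Appellate Stay Credit: +409 days → 2 February 2013.
Clinical Review Extension: 1171 days (within the 1491-day cap) → +1171 days → 18 April 2016.
Prosecution Delay Deduction: −150 days → 20 November 2015.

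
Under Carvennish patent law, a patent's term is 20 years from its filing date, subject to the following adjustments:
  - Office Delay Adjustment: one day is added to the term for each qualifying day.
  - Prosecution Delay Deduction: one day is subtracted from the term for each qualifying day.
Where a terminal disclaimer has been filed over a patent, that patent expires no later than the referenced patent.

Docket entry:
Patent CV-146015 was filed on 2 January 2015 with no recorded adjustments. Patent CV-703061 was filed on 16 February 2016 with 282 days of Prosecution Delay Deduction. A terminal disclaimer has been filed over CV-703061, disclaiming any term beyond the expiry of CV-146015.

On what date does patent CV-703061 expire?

2035-01-02

Natural term of CV-703061:
  Base: filing + 20 years → 16 February 2036.
  Prosecution Delay Deduction: −282 days → 10 May 2035.
Expiry of referenced patent CV-146015:
  Base: filing + 20 years → 2 January 2035.
Terminal disclaimer: CV-703061 expires on the earlier of 10 May 2035 and 2 January 2035.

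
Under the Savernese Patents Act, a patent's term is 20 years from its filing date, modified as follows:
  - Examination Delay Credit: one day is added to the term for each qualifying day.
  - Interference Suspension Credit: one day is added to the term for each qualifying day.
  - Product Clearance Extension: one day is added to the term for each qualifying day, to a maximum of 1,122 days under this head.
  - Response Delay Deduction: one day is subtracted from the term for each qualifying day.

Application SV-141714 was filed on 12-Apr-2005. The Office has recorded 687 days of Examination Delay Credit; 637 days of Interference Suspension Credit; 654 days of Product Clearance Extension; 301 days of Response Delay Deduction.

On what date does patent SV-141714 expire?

2029-11-14

Base term: filing date + 20 years → 12 April 2025.
Examination Delay Credit: +687 days → 28 February 2027.
Interference Suspension Credit: +637 days → 26 November 2028.
Product Clearance Extension: 654 days (within the 1122-day cap) → +654 days → 11 September 2030.
Response Delay Deduction: −301 days → 14 November 2029.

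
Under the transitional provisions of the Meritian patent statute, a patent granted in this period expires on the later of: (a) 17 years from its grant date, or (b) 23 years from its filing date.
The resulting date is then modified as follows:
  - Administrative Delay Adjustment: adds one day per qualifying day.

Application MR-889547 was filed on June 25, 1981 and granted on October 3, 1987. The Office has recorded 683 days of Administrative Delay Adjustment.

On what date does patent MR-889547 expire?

2006-08-17

(a) grant + 17 years → 3 October 2004.
(b) filing + 23 years → 25 June 2004.
Later of the two: 3 October 2004.
Administrative Delay Adjustment: +683 days → 17 August 2006.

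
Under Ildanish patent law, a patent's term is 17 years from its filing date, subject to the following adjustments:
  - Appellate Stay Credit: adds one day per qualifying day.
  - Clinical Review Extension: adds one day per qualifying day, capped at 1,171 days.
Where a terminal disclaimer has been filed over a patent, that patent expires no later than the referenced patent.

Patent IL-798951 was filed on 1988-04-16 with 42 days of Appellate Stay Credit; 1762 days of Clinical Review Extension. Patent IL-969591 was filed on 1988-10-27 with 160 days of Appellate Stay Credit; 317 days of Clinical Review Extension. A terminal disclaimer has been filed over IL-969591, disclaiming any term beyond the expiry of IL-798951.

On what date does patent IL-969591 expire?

Natural term of IL-969591:
  Base: filing + 17 years → 27 October 2005.
  Appellate Stay Credit: +160 days → 5 April 2006.
  Clinical Review Extension: 317 days (within the 1171-day cap) → +317 days → 16 February 2007.
Expiry of referenced patent IL-798951:
  Base: filing + 17 years → 16 April 2005.
  Appellate Stay Credit: +42 days → 28 May 2005.
  Clinical Review Extension: 1762 days claimed exceeds the 1171-day cap, so +1171 days → 11 August 2008.
Terminal disclaimer: IL-969591 expires on the earlier of 16 February 2007 and 11 August 2008.

2007-02-16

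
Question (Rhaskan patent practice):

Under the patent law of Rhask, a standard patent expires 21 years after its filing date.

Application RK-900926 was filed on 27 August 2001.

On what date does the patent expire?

2022-08-27

Filing date + 21 years → 27 August 2022.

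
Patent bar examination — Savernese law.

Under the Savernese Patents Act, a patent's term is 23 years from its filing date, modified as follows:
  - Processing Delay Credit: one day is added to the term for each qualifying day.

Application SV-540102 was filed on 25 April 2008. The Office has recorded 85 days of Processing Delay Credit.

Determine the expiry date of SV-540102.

Base term: filing date + 23 years → 25 April 2031.
Processing Delay Credit: +85 days → 19 July 2031.

2031-07-19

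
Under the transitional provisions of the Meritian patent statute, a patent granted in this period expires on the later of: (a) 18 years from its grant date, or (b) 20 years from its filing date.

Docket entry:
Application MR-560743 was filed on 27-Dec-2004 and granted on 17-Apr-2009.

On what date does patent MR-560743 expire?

2027-04-17

(a) grant + 18 years → 17 April 2027.
(b) filing + 20 years → 27 December 2024.
Later of the two: 17 April 2027.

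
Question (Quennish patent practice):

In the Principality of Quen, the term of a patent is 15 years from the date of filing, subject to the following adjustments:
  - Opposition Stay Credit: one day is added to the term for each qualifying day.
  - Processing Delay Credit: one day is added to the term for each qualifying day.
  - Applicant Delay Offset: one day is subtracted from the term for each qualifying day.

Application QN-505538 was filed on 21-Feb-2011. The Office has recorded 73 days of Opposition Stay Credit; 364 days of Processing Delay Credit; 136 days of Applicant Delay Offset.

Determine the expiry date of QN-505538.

Base term: filing date + 15 years → 21 February 2026.
Opposition Stay Credit: +73 days → 5 May 2026.
Processing Delay Credit: +364 days → 4 May 2027.
Applicant Delay Offset: −136 days → 19 December 2026.

2026-12-19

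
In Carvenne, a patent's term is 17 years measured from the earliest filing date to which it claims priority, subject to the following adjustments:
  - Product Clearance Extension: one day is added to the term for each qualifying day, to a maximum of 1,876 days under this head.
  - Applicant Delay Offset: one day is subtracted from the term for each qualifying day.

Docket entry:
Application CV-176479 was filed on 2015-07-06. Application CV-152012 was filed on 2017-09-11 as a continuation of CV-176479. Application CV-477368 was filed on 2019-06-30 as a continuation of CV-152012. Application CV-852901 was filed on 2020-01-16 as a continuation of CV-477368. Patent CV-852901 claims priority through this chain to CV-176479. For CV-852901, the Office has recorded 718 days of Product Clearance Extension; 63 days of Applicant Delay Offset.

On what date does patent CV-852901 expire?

Earliest priority filing: 6 July 2015.
Base term: 6 July 2015 + 17 years → 6 July 2032.
Product Clearance Extension: 718 days (within the 1876-day cap) → +718 days → 24 June 2034.
Applicant Delay Offset: −63 days → 22 April 2034.

2034-04-22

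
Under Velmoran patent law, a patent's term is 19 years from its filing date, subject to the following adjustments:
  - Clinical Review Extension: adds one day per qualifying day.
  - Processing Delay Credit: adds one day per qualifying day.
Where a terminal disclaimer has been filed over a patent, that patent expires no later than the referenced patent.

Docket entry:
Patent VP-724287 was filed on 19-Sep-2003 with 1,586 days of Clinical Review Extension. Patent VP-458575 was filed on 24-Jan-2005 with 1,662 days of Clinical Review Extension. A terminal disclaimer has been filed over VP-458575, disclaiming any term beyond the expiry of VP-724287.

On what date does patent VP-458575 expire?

Natural term of VP-458575:
  Base: filing + 19 years → 24 January 2024.
  Clinical Review Extension: +1662 days → 12 August 2028.
Expiry of referenced patent VP-724287:
  Base: filing + 19 years → 19 September 2022.
  Clinical Review Extension: +1586 days → 22 January 2027.
Terminal disclaimer: VP-458575 expires on the earlier of 12 August 2028 and 22 January 2027.

2027-01-22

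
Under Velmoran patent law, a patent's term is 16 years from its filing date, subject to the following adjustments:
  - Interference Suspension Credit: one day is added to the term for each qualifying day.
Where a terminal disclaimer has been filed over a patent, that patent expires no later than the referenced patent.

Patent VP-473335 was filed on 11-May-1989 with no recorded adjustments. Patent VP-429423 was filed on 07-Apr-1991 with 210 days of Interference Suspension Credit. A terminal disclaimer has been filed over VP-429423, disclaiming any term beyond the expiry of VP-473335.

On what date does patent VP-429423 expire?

Natural term of VP-429423:
  Base: filing + 16 years → 7 April 2007.
  Interference Suspension Credit: +210 days → 3 November 2007.
Expiry of referenced patent VP-473335:
  Base: filing + 16 years → 11 May 2005.
Terminal disclaimer: VP-429423 expires on the earlier of 3 November 2007 and 11 May 2005.

May 11, 2005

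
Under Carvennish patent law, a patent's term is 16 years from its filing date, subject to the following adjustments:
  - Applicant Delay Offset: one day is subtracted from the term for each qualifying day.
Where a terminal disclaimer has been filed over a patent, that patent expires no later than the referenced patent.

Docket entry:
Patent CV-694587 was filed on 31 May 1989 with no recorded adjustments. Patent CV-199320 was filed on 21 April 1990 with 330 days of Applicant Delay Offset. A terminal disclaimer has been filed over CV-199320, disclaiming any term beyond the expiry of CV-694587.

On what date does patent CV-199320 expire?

Natural term of CV-199320:
  Base: filing + 16 years → 21 April 2006.
  Applicant Delay Offset: −330 days → 26 May 2005.
Expiry of referenced patent CV-694587:
  Base: filing + 16 years → 31 May 2005.
Terminal disclaimer: CV-199320 expires on the earlier of 26 May 2005 and 31 May 2005.

2005-05-26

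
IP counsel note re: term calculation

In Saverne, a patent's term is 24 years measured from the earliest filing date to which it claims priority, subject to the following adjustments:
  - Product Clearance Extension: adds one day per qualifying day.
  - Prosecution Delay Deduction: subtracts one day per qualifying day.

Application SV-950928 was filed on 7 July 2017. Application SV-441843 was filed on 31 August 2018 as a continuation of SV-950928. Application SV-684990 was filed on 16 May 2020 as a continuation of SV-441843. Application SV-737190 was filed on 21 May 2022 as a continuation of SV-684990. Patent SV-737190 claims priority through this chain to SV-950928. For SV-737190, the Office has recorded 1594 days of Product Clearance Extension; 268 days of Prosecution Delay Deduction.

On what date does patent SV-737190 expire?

2045-02-22

Earliest priority filing: 7 July 2017.
Base term: 7 July 2017 + 24 years → 7 July 2041.
Product Clearance Extension: +1594 days → 17 November 2045.
Prosecution Delay Deduction: −268 days → 22 February 2045.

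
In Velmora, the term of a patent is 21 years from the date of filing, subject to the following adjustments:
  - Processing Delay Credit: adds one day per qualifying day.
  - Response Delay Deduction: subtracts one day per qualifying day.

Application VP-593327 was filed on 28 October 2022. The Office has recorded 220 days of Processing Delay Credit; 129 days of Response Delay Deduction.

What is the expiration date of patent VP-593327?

Base term: filing date + 21 years → 28 October 2043.
Processing Delay Credit: +220 days → 4 June 2044.
Response Delay Deduction: −129 days → 27 January 2044.

January 27, 2044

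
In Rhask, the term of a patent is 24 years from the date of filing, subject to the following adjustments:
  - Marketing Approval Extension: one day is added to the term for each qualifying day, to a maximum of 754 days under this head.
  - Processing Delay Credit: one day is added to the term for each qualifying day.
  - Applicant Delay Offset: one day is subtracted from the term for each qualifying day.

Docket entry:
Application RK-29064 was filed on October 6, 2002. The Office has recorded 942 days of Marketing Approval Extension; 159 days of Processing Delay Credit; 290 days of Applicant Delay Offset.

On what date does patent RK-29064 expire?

Base term: filing date + 24 years → 6 October 2026.
Marketing Approval Extension: 942 days claimed exceeds the 754-day cap, so +754 days → 29 October 2028.
Processing Delay Credit: +159 days → 6 April 2029.
Applicant Delay Offset: −290 days → 20 June 2028.

June 20, 2028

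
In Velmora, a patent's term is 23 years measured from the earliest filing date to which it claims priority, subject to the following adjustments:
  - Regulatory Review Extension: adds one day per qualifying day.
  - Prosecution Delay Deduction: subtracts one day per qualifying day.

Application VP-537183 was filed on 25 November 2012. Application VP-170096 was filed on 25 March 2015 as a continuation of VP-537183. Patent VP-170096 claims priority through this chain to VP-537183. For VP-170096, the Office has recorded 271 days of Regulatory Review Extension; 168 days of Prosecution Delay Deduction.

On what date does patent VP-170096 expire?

Earliest priority filing: 25 November 2012.
Base term: 25 November 2012 + 23 years → 25 November 2035.
Regulatory Review Extension: +271 days → 22 August 2036.
Prosecution Delay Deduction: −168 days → 7 March 2036.

March 7, 2036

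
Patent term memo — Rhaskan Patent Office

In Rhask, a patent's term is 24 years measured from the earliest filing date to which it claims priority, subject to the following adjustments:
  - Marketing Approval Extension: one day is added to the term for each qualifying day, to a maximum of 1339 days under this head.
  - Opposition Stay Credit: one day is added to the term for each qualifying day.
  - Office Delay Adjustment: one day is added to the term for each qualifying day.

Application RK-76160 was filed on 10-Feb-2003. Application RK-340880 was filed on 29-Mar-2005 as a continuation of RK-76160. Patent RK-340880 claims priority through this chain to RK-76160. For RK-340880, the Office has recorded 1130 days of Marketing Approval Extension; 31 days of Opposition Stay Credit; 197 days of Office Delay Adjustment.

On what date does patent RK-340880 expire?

Earliest priority filing: 10 February 2003.
Base term: 10 February 2003 + 24 years → 10 February 2027.
Marketing Approval Extension: 1130 days (within the 1339-day cap) → +1130 days → 16 March 2030.
Opposition Stay Credit: +31 days → 16 April 2030.
Office Delay Adjustment: +197 days → 30 October 2030.

2030-10-30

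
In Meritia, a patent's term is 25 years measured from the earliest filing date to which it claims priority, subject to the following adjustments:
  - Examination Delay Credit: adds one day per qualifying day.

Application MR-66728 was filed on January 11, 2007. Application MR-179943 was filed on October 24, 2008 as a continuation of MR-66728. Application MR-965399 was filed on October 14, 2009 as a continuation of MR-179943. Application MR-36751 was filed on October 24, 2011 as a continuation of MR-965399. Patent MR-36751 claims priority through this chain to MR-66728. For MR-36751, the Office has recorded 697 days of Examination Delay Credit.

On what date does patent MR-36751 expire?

Earliest priority filing: 11 January 2007.
Base term: 11 January 2007 + 25 years → 11 January 2032.
Examination Delay Credit: +697 days → 8 December 2033.

December 8, 2033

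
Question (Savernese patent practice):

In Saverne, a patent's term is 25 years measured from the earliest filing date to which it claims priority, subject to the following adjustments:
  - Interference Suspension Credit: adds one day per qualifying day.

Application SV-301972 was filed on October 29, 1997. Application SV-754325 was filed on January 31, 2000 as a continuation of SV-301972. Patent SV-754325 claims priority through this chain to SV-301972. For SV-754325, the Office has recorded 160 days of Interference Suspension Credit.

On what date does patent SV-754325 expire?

Earliest priority filing: 29 October 1997.
Base term: 29 October 1997 + 25 years → 29 October 2022.
Interference Suspension Credit: +160 days → 7 April 2023.

2023-04-07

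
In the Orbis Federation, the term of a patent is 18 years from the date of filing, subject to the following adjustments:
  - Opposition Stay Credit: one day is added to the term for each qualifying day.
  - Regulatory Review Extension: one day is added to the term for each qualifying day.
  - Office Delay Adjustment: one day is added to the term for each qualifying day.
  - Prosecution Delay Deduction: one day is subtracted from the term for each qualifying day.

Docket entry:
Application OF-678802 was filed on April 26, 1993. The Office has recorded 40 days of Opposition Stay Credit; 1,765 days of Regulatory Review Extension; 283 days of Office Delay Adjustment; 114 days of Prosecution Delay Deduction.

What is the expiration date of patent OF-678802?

Base term: filing date + 18 years → 26 April 2011.
Opposition Stay Credit: +40 days → 5 June 2011.
Regulatory Review Extension: +1765 days → 4 April 2016.
Office Delay Adjustment: +283 days → 12 January 2017.
Prosecution Delay Deduction: −114 days → 20 September 2016.

September 20, 2016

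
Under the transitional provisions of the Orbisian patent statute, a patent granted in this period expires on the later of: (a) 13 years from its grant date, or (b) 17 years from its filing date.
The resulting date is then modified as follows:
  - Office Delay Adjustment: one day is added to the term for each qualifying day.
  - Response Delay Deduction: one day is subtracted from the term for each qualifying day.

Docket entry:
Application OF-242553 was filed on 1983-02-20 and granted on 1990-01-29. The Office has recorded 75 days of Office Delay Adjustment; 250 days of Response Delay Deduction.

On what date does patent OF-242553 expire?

(a) grant + 13 years → 29 January 2003.
(b) filing + 17 years → 20 February 2000.
Later of the two: 29 January 2003.
Office Delay Adjustment: +75 days → 14 April 2003.
Response Delay Deduction: −250 days → 7 August 2002.

2002-08-07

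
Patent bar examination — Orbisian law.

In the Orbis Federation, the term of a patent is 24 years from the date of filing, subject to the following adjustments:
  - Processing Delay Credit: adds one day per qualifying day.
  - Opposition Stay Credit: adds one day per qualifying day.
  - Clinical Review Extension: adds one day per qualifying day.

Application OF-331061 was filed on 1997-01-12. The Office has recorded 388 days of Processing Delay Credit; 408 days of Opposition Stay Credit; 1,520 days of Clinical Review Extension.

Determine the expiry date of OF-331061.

Base term: filing date + 24 years → 12 January 2021.
Processing Delay Credit: +388 days → 4 February 2022.
Opposition Stay Credit: +408 days → 19 March 2023.
Clinical Review Extension: +1520 days → 17 May 2027.

2027-05-17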